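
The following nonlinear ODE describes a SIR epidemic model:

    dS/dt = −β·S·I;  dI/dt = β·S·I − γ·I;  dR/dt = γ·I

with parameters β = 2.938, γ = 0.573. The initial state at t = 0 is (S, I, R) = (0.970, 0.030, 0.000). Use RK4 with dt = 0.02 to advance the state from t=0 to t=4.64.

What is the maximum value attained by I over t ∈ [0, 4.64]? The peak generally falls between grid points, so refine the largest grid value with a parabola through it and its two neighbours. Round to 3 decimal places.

max I = 0.492

t=0.000: state=(0.970, 0.030, 0.000)
step 1 (dt=0.02): k1=(-0.085, 0.068, 0.017), k2=(-0.087, 0.070, 0.018), k3=(-0.087, 0.070, 0.018), k4=(-0.089, 0.071, 0.018); state += dt/6·(k1+2k2+2k3+k4)
t=0.020: state=(0.968, 0.031, 0.000)
t=0.040: state=(0.966, 0.033, 0.001)
t=0.060: state=(0.965, 0.034, 0.001)
continuing one RK4 step at a time; state shown every 10 steps (Δt=0.2):
t=0.200: state=(0.949, 0.047, 0.004)
t=0.400: state=(0.916, 0.073, 0.011)
t=0.600: state=(0.869, 0.109, 0.021)
t=0.800: state=(0.804, 0.160, 0.037)
t=1.000: state=(0.719, 0.223, 0.059)
t=1.200: state=(0.617, 0.295, 0.088)
t=1.400: state=(0.508, 0.366, 0.126)
t=1.600: state=(0.403, 0.426, 0.172)
t=1.800: state=(0.309, 0.468, 0.223)
t=2.000: state=(0.233, 0.489, 0.278)
t=2.200: state=(0.175, 0.491, 0.334)
t=2.400: state=(0.131, 0.479, 0.390)
t=2.600: state=(0.100, 0.457, 0.444)
t=2.800: state=(0.077, 0.429, 0.494)
t=3.000: state=(0.060, 0.398, 0.542)
t=3.200: state=(0.048, 0.366, 0.586)
t=3.400: state=(0.039, 0.335, 0.626)
t=3.600: state=(0.032, 0.305, 0.662)
t=3.800: state=(0.027, 0.277, 0.696)
t=4.000: state=(0.023, 0.251, 0.726)
t=4.200: state=(0.020, 0.226, 0.753)
t=4.400: state=(0.018, 0.204, 0.778)
t=4.600: state=(0.016, 0.184, 0.800)
t=4.640: state=(0.016, 0.180, 0.804)
largest grid value and its neighbours: I(2.100)=0.49199, I(2.120)=0.49211, I(2.140)=0.49206
parabola through these three points peaks at t≈2.124 with I≈0.49211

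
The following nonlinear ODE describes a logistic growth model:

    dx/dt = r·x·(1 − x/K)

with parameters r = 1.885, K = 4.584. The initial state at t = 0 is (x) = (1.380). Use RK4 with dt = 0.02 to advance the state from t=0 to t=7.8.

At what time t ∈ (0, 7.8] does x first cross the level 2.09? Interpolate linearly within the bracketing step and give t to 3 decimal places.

t=0.000: state=(1.380)
step 1 (dt=0.02): k1=(1.818), k2=(1.832), k3=(1.832), k4=(1.845); state += dt/6·(k1+2k2+2k3+k4)
t=0.020: state=(1.417)
t=0.040: state=(1.454)
t=0.060: state=(1.491)
t=0.340: state=(2.062)
next step: t=0.360: state=(2.105) — x has crossed 2.09
linear interpolation between t=0.340 (2.06195) and t=0.360 (2.10480) → t≈0.353

t = 0.353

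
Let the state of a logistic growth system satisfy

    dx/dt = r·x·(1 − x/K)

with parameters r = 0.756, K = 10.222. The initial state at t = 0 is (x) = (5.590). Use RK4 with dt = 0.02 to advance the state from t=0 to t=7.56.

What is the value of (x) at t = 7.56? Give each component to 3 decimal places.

(x) = (10.194)

t=0.000: state=(5.590)
step 1 (dt=0.02): k1=(1.915), k2=(1.914), k3=(1.914), k4=(1.912); state += dt/6·(k1+2k2+2k3+k4)
t=0.020: state=(5.628)
t=0.040: state=(5.666)
t=0.060: state=(5.705)
continuing one RK4 step at a time; state shown every 25 steps (Δt=0.5):
t=0.500: state=(6.520)
t=1.000: state=(7.359)
t=1.500: state=(8.070)
t=2.000: state=(8.643)
t=2.500: state=(9.085)
t=3.000: state=(9.414)
t=3.500: state=(9.655)
t=4.000: state=(9.826)
t=4.500: state=(9.947)
t=5.000: state=(10.032)
t=5.500: state=(10.091)
t=6.000: state=(10.132)
t=6.500: state=(10.160)
t=7.000: state=(10.180)
t=7.500: state=(10.193)
t=7.560: state=(10.194)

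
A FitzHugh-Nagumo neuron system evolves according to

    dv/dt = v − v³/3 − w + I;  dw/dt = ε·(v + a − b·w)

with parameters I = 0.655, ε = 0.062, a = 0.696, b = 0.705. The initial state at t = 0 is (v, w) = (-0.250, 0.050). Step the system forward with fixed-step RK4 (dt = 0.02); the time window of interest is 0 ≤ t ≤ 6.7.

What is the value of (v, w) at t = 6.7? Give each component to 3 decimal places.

t=0.000: state=(-0.250, 0.050)
step 1 (dt=0.02): k1=(0.360, 0.025), k2=(0.363, 0.026), k3=(0.363, 0.026), k4=(0.367, 0.026); state += dt/6·(k1+2k2+2k3+k4)
t=0.020: state=(-0.243, 0.051)
t=0.040: state=(-0.235, 0.051)
t=0.060: state=(-0.228, 0.052)
continuing one RK4 step at a time; state shown every 25 steps (Δt=0.5):
t=0.500: state=(-0.023, 0.066)
t=1.000: state=(0.336, 0.090)
t=1.500: state=(0.863, 0.128)
t=2.000: state=(1.420, 0.182)
t=2.500: state=(1.746, 0.248)
t=3.000: state=(1.848, 0.320)
t=3.500: state=(1.859, 0.391)
t=4.000: state=(1.841, 0.461)
t=4.500: state=(1.816, 0.528)
t=5.000: state=(1.788, 0.593)
t=5.500: state=(1.760, 0.656)
t=6.000: state=(1.731, 0.717)
t=6.500: state=(1.701, 0.775)
t=6.700: state=(1.689, 0.798)

(v, w) = (1.689, 0.798)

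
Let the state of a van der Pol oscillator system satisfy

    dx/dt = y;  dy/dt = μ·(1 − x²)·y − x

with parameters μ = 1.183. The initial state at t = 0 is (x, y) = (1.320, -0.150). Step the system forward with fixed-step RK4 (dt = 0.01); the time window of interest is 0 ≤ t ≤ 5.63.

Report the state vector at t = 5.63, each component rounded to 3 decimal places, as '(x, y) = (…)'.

t=0.000: state=(1.320, -0.150)
step 1 (dt=0.01): k1=(-0.150, -1.188), k2=(-0.156, -1.183), k3=(-0.156, -1.183), k4=(-0.162, -1.177); state += dt/6·(k1+2k2+2k3+k4)
t=0.010: state=(1.318, -0.162)
t=0.020: state=(1.317, -0.174)
t=0.030: state=(1.315, -0.185)
continuing one RK4 step at a time; state shown every 20 steps (Δt=0.2):
t=0.200: state=(1.268, -0.368)
t=0.400: state=(1.175, -0.559)
t=0.600: state=(1.044, -0.745)
t=0.800: state=(0.875, -0.953)
t=1.000: state=(0.660, -1.211)
t=1.200: state=(0.385, -1.551)
t=1.400: state=(0.033, -1.989)
t=1.600: state=(-0.412, -2.451)
t=1.800: state=(-0.930, -2.640)
t=2.000: state=(-1.423, -2.168)
t=2.200: state=(-1.764, -1.221)
t=2.400: state=(-1.921, -0.404)
t=2.600: state=(-1.949, 0.075)
t=2.800: state=(-1.906, 0.324)
t=3.000: state=(-1.826, 0.463)
t=3.200: state=(-1.724, 0.558)
t=3.400: state=(-1.604, 0.640)
t=3.600: state=(-1.468, 0.728)
t=3.800: state=(-1.312, 0.834)
t=4.000: state=(-1.132, 0.973)
t=4.200: state=(-0.919, 1.165)
t=4.400: state=(-0.661, 1.437)
t=4.600: state=(-0.337, 1.823)
t=4.800: state=(0.077, 2.324)
t=5.000: state=(0.591, 2.786)
t=5.200: state=(1.158, 2.751)
t=5.400: state=(1.636, 1.920)
t=5.600: state=(1.911, 0.862)
t=5.630: state=(1.935, 0.728)

(x, y) = (1.935, 0.728)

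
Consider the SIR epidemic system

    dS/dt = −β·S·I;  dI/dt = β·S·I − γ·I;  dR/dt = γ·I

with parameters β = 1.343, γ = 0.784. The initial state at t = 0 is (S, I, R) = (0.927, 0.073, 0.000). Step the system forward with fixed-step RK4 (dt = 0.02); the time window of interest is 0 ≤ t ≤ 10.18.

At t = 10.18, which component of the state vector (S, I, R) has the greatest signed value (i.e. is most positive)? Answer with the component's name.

largest component: R

t=0.000: state=(0.927, 0.073, 0.000)
step 1 (dt=0.02): k1=(-0.091, 0.034, 0.057), k2=(-0.091, 0.034, 0.057), k3=(-0.091, 0.034, 0.057), k4=(-0.092, 0.034, 0.058); state += dt/6·(k1+2k2+2k3+k4)
t=0.020: state=(0.925, 0.074, 0.001)
t=0.040: state=(0.923, 0.074, 0.002)
t=0.060: state=(0.921, 0.075, 0.003)
continuing one RK4 step at a time; state shown every 25 steps (Δt=0.5):
t=0.500: state=(0.878, 0.090, 0.032)
t=1.000: state=(0.821, 0.108, 0.071)
t=1.500: state=(0.759, 0.124, 0.117)
t=2.000: state=(0.695, 0.137, 0.168)
t=2.500: state=(0.632, 0.144, 0.223)
t=3.000: state=(0.574, 0.146, 0.280)
t=3.500: state=(0.520, 0.143, 0.337)
t=4.000: state=(0.474, 0.134, 0.391)
t=4.500: state=(0.435, 0.123, 0.442)
t=5.000: state=(0.402, 0.110, 0.488)
t=5.500: state=(0.375, 0.097, 0.528)
t=6.000: state=(0.353, 0.083, 0.564)
t=6.500: state=(0.335, 0.071, 0.594)
t=7.000: state=(0.321, 0.060, 0.619)
t=7.500: state=(0.309, 0.050, 0.641)
t=8.000: state=(0.300, 0.041, 0.659)
t=8.500: state=(0.292, 0.034, 0.673)
t=9.000: state=(0.286, 0.028, 0.686)
t=9.500: state=(0.282, 0.023, 0.696)
t=10.000: state=(0.278, 0.019, 0.704)
t=10.180: state=(0.277, 0.017, 0.706)
compare at T: S=0.277, I=0.017, R=0.706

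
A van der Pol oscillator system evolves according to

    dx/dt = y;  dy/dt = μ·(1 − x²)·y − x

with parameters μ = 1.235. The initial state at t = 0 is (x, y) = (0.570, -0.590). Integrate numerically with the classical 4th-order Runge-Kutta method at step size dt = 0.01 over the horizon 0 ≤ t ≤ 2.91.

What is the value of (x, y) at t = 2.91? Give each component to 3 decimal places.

t=0.000: state=(0.570, -0.590)
step 1 (dt=0.01): k1=(-0.590, -1.062), k2=(-0.595, -1.066), k3=(-0.595, -1.066), k4=(-0.601, -1.070); state += dt/6·(k1+2k2+2k3+k4)
t=0.010: state=(0.564, -0.601)
t=0.020: state=(0.558, -0.611)
t=0.030: state=(0.552, -0.622)
continuing one RK4 step at a time; state shown every 10 steps (Δt=0.1):
t=0.100: state=(0.506, -0.700)
t=0.200: state=(0.430, -0.821)
t=0.300: state=(0.341, -0.952)
t=0.400: state=(0.239, -1.097)
t=0.500: state=(0.121, -1.255)
t=0.600: state=(-0.013, -1.426)
t=0.700: state=(-0.164, -1.602)
t=0.800: state=(-0.333, -1.773)
t=0.900: state=(-0.518, -1.916)
t=1.000: state=(-0.714, -2.005)
t=1.100: state=(-0.916, -2.006)
t=1.200: state=(-1.112, -1.897)
t=1.300: state=(-1.291, -1.677)
t=1.400: state=(-1.445, -1.375)
t=1.500: state=(-1.565, -1.036)
t=1.600: state=(-1.652, -0.704)
t=1.700: state=(-1.707, -0.412)
t=1.800: state=(-1.736, -0.170)
t=1.900: state=(-1.743, 0.022)
t=2.000: state=(-1.733, 0.171)
t=2.100: state=(-1.710, 0.287)
t=2.200: state=(-1.676, 0.379)
t=2.300: state=(-1.635, 0.455)
t=2.400: state=(-1.586, 0.520)
t=2.500: state=(-1.531, 0.579)
t=2.600: state=(-1.470, 0.635)
t=2.700: state=(-1.404, 0.692)
t=2.800: state=(-1.332, 0.751)
t=2.900: state=(-1.253, 0.815)
t=2.910: state=(-1.245, 0.822)

(x, y) = (-1.245, 0.822)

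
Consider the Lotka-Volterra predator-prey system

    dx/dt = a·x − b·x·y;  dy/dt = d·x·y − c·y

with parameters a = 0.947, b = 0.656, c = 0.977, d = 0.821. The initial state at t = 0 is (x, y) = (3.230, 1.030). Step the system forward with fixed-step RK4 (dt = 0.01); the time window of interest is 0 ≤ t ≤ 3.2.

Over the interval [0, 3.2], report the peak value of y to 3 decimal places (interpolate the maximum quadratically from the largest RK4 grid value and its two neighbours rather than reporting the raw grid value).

t=0.000: state=(3.230, 1.030)
step 1 (dt=0.01): k1=(0.876, 1.725), k2=(0.859, 1.743), k3=(0.859, 1.743), k4=(0.842, 1.762); state += dt/6·(k1+2k2+2k3+k4)
t=0.010: state=(3.239, 1.047)
t=0.020: state=(3.247, 1.065)
t=0.030: state=(3.255, 1.083)
continuing one RK4 step at a time; state shown every 20 steps (Δt=0.2):
t=0.200: state=(3.322, 1.454)
t=0.400: state=(3.197, 2.050)
t=0.600: state=(2.818, 2.772)
t=0.800: state=(2.259, 3.464)
t=1.000: state=(1.675, 3.932)
t=1.200: state=(1.192, 4.085)
t=1.400: state=(0.848, 3.965)
t=1.600: state=(0.620, 3.674)
t=1.800: state=(0.474, 3.303)
t=2.000: state=(0.381, 2.912)
t=2.200: state=(0.322, 2.537)
t=2.400: state=(0.285, 2.193)
t=2.600: state=(0.264, 1.886)
t=2.800: state=(0.254, 1.619)
t=3.000: state=(0.252, 1.388)
t=3.200: state=(0.257, 1.190)
largest grid value and its neighbours: y(1.190)=4.08443, y(1.200)=4.08485, y(1.210)=4.08458
parabola through these three points peaks at t≈1.201 with y≈4.08486

max y = 4.085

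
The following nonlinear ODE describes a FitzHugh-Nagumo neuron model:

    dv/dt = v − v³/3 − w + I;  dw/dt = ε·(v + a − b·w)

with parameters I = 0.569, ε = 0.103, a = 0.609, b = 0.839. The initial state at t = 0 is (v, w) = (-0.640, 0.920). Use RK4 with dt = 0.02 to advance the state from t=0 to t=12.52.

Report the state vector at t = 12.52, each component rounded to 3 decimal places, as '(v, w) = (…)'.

t=0.000: state=(-0.640, 0.920)
step 1 (dt=0.02): k1=(-0.904, -0.083), k2=(-0.908, -0.084), k3=(-0.908, -0.084), k4=(-0.912, -0.084); state += dt/6·(k1+2k2+2k3+k4)
t=0.020: state=(-0.658, 0.918)
t=0.040: state=(-0.676, 0.917)
t=0.060: state=(-0.695, 0.915)
continuing one RK4 step at a time; state shown every 25 steps (Δt=0.5):
t=0.500: state=(-1.121, 0.867)
t=1.000: state=(-1.515, 0.794)
t=1.500: state=(-1.702, 0.709)
t=2.000: state=(-1.749, 0.623)
t=2.500: state=(-1.740, 0.539)
t=3.000: state=(-1.711, 0.460)
t=3.500: state=(-1.675, 0.386)
t=4.000: state=(-1.637, 0.317)
t=4.500: state=(-1.598, 0.253)
t=5.000: state=(-1.558, 0.193)
t=5.500: state=(-1.519, 0.138)
t=6.000: state=(-1.479, 0.087)
t=6.500: state=(-1.438, 0.041)
t=7.000: state=(-1.397, -0.002)
t=7.500: state=(-1.355, -0.040)
t=8.000: state=(-1.313, -0.075)
t=8.500: state=(-1.270, -0.106)
t=9.000: state=(-1.225, -0.134)
t=9.500: state=(-1.179, -0.158)
t=10.000: state=(-1.130, -0.179)
t=10.500: state=(-1.079, -0.196)
t=11.000: state=(-1.025, -0.210)
t=11.500: state=(-0.965, -0.221)
t=12.000: state=(-0.900, -0.228)
t=12.500: state=(-0.824, -0.231)
t=12.520: state=(-0.821, -0.231)

(v, w) = (-0.821, -0.231)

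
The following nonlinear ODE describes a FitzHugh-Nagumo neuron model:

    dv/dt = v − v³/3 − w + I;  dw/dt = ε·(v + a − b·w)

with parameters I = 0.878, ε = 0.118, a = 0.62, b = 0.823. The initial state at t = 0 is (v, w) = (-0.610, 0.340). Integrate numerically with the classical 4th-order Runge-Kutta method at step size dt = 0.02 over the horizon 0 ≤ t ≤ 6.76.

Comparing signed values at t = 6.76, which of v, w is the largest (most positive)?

largest component: v

t=0.000: state=(-0.610, 0.340)
step 1 (dt=0.02): k1=(0.004, -0.032), k2=(0.004, -0.032), k3=(0.004, -0.032), k4=(0.004, -0.032); state += dt/6·(k1+2k2+2k3+k4)
t=0.020: state=(-0.610, 0.339)
t=0.040: state=(-0.610, 0.339)
t=0.060: state=(-0.610, 0.338)
continuing one RK4 step at a time; state shown every 25 steps (Δt=0.5):
t=0.500: state=(-0.604, 0.325)
t=1.000: state=(-0.586, 0.311)
t=1.500: state=(-0.554, 0.299)
t=2.000: state=(-0.502, 0.290)
t=2.500: state=(-0.421, 0.285)
t=3.000: state=(-0.299, 0.286)
t=3.500: state=(-0.108, 0.296)
t=4.000: state=(0.192, 0.320)
t=4.500: state=(0.650, 0.364)
t=5.000: state=(1.209, 0.436)
t=5.500: state=(1.620, 0.534)
t=6.000: state=(1.779, 0.643)
t=6.500: state=(1.801, 0.752)
t=6.760: state=(1.791, 0.806)
compare at T: v=1.791, w=0.806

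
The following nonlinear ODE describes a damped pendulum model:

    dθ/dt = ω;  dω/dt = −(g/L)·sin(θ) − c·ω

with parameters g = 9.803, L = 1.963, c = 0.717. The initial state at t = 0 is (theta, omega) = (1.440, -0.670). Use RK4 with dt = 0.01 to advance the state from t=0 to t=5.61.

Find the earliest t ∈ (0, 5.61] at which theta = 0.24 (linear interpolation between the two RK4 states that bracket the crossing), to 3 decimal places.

t=0.000: state=(1.440, -0.670)
step 1 (dt=0.01): k1=(-0.670, -4.471), k2=(-0.692, -4.453), k3=(-0.692, -4.453), k4=(-0.715, -4.434); state += dt/6·(k1+2k2+2k3+k4)
t=0.010: state=(1.433, -0.715)
t=0.020: state=(1.426, -0.759)
t=0.030: state=(1.418, -0.802)
continuing one RK4 step at a time; state shown every 20 steps (Δt=0.2):
t=0.200: state=(1.222, -1.485)
t=0.400: state=(0.860, -2.088)
t=0.600: state=(0.409, -2.355)
t=0.670: state=(0.244, -2.349)
next step: t=0.680: state=(0.221, -2.343) — theta has crossed 0.24
linear interpolation between t=0.670 (0.24416) and t=0.680 (0.22070) → t≈0.672

t = 0.672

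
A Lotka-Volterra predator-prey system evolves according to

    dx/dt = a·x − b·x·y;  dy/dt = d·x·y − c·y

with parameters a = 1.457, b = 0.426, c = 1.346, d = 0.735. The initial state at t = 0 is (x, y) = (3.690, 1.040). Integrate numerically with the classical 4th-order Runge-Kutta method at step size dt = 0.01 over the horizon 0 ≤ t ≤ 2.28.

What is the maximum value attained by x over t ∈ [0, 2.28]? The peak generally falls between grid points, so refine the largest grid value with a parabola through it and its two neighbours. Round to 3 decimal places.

t=0.000: state=(3.690, 1.040)
step 1 (dt=0.01): k1=(3.742, 1.421), k2=(3.749, 1.445), k3=(3.749, 1.445), k4=(3.757, 1.470); state += dt/6·(k1+2k2+2k3+k4)
t=0.010: state=(3.727, 1.054)
t=0.020: state=(3.765, 1.069)
t=0.030: state=(3.803, 1.085)
continuing one RK4 step at a time; state shown every 10 steps (Δt=0.1):
t=0.100: state=(4.070, 1.209)
t=0.200: state=(4.451, 1.445)
t=0.300: state=(4.809, 1.776)
t=0.400: state=(5.111, 2.236)
t=0.500: state=(5.307, 2.868)
t=0.600: state=(5.341, 3.712)
t=0.700: state=(5.160, 4.780)
t=0.800: state=(4.745, 6.020)
t=0.900: state=(4.132, 7.299)
t=1.000: state=(3.417, 8.422)
t=1.100: state=(2.711, 9.217)
t=1.200: state=(2.097, 9.607)
t=1.300: state=(1.609, 9.615)
t=1.400: state=(1.242, 9.326)
t=1.500: state=(0.976, 8.839)
t=1.600: state=(0.784, 8.239)
t=1.700: state=(0.648, 7.588)
t=1.800: state=(0.550, 6.930)
t=1.900: state=(0.480, 6.290)
t=2.000: state=(0.430, 5.684)
t=2.100: state=(0.396, 5.121)
t=2.200: state=(0.372, 4.604)
t=2.280: state=(0.360, 4.224)
largest grid value and its neighbours: x(0.560)=5.35026, x(0.570)=5.35092, x(0.580)=5.34956
parabola through these three points peaks at t≈0.568 with x≈5.35095

max x = 5.351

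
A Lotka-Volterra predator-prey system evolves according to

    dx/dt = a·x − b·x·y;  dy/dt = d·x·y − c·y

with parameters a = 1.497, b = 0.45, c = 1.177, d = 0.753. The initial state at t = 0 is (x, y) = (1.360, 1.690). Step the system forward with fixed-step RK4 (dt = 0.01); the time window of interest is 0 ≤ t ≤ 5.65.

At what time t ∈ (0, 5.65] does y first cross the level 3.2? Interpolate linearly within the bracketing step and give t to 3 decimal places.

t=0.000: state=(1.360, 1.690)
step 1 (dt=0.01): k1=(1.002, -0.258), k2=(1.006, -0.252), k3=(1.006, -0.252), k4=(1.011, -0.245); state += dt/6·(k1+2k2+2k3+k4)
t=0.010: state=(1.370, 1.687)
t=0.020: state=(1.380, 1.685)
t=0.030: state=(1.390, 1.683)
continuing one RK4 step at a time; state shown every 20 steps (Δt=0.2):
t=0.200: state=(1.578, 1.666)
t=0.400: state=(1.831, 1.701)
t=0.600: state=(2.110, 1.808)
t=0.800: state=(2.400, 2.006)
t=1.000: state=(2.667, 2.323)
t=1.200: state=(2.862, 2.788)
t=1.330: state=(2.921, 3.177)
next step: t=1.340: state=(2.923, 3.209) — y has crossed 3.2
linear interpolation between t=1.330 (3.17663) and t=1.340 (3.20930) → t≈1.337

t = 1.337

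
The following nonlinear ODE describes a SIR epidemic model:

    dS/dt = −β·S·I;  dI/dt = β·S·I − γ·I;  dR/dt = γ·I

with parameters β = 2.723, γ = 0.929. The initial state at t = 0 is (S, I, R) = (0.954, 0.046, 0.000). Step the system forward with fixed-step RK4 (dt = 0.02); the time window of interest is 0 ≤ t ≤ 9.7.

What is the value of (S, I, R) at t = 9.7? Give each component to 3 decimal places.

(S, I, R) = (0.061, 0.002, 0.937)

t=0.000: state=(0.954, 0.046, 0.000)
step 1 (dt=0.02): k1=(-0.119, 0.077, 0.043), k2=(-0.121, 0.078, 0.043), k3=(-0.121, 0.078, 0.043), k4=(-0.123, 0.079, 0.044); state += dt/6·(k1+2k2+2k3+k4)
t=0.020: state=(0.952, 0.048, 0.001)
t=0.040: state=(0.949, 0.049, 0.002)
t=0.060: state=(0.946, 0.051, 0.003)
continuing one RK4 step at a time; state shown every 25 steps (Δt=0.5):
t=0.500: state=(0.867, 0.101, 0.033)
t=1.000: state=(0.715, 0.187, 0.099)
t=1.500: state=(0.521, 0.273, 0.206)
t=2.000: state=(0.348, 0.308, 0.344)
t=2.500: state=(0.231, 0.285, 0.483)
t=3.000: state=(0.162, 0.233, 0.604)
t=3.500: state=(0.123, 0.178, 0.700)
t=4.000: state=(0.100, 0.130, 0.771)
t=4.500: state=(0.086, 0.092, 0.822)
t=5.000: state=(0.077, 0.065, 0.858)
t=5.500: state=(0.072, 0.045, 0.883)
t=6.000: state=(0.068, 0.031, 0.901)
t=6.500: state=(0.066, 0.021, 0.913)
t=7.000: state=(0.064, 0.015, 0.921)
t=7.500: state=(0.063, 0.010, 0.927)
t=8.000: state=(0.062, 0.007, 0.931)
t=8.500: state=(0.062, 0.005, 0.933)
t=9.000: state=(0.062, 0.003, 0.935)
t=9.500: state=(0.061, 0.002, 0.936)
t=9.700: state=(0.061, 0.002, 0.937)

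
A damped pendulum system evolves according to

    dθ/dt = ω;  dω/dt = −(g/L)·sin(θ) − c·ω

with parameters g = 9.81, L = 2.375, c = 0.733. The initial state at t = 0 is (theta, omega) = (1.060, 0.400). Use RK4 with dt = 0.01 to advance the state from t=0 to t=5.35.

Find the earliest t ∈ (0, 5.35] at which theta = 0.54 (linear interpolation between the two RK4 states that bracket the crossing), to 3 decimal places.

t = 0.712

t=0.000: state=(1.060, 0.400)
step 1 (dt=0.01): k1=(0.400, -3.896), k2=(0.381, -3.886), k3=(0.381, -3.886), k4=(0.361, -3.876); state += dt/6·(k1+2k2+2k3+k4)
t=0.010: state=(1.064, 0.361)
t=0.020: state=(1.067, 0.322)
t=0.030: state=(1.070, 0.284)
continuing one RK4 step at a time; state shown every 20 steps (Δt=0.2):
t=0.200: state=(1.065, -0.330)
t=0.400: state=(0.936, -0.935)
t=0.600: state=(0.702, -1.370)
t=0.710: state=(0.543, -1.518)
next step: t=0.720: state=(0.528, -1.528) — theta has crossed 0.54
linear interpolation between t=0.710 (0.54290) and t=0.720 (0.52766) → t≈0.712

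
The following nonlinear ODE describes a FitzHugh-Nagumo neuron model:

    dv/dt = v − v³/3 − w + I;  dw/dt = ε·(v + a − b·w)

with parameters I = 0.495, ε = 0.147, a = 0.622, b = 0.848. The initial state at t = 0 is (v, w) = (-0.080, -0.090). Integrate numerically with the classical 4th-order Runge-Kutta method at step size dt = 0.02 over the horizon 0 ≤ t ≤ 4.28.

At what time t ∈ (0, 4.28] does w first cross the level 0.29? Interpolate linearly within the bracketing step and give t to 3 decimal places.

t=0.000: state=(-0.080, -0.090)
step 1 (dt=0.02): k1=(0.505, 0.091), k2=(0.509, 0.092), k3=(0.509, 0.092), k4=(0.513, 0.092); state += dt/6·(k1+2k2+2k3+k4)
t=0.020: state=(-0.070, -0.088)
t=0.040: state=(-0.059, -0.086)
t=0.060: state=(-0.049, -0.084)
continuing one RK4 step at a time; state shown every 10 steps (Δt=0.2):
t=0.200: state=(0.030, -0.070)
t=0.400: state=(0.159, -0.048)
t=0.600: state=(0.311, -0.022)
t=0.800: state=(0.486, 0.008)
t=1.000: state=(0.683, 0.043)
t=1.200: state=(0.894, 0.083)
t=1.400: state=(1.105, 0.128)
t=1.600: state=(1.297, 0.178)
t=1.800: state=(1.456, 0.232)
t=2.000: state=(1.573, 0.288)
next step: t=2.020: state=(1.582, 0.294) — w has crossed 0.29
linear interpolation between t=2.000 (0.28798) and t=2.020 (0.29372) → t≈2.007

t = 2.007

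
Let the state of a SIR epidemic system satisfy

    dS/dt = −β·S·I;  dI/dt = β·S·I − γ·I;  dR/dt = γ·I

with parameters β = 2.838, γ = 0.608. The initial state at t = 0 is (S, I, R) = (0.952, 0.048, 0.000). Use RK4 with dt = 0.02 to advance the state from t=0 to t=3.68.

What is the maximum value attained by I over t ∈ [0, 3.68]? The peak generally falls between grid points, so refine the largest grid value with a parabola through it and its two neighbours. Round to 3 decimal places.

max I = 0.466

t=0.000: state=(0.952, 0.048, 0.000)
step 1 (dt=0.02): k1=(-0.130, 0.101, 0.029), k2=(-0.132, 0.102, 0.030), k3=(-0.132, 0.102, 0.030), k4=(-0.135, 0.104, 0.030); state += dt/6·(k1+2k2+2k3+k4)
t=0.020: state=(0.949, 0.050, 0.001)
t=0.040: state=(0.947, 0.052, 0.001)
t=0.060: state=(0.944, 0.054, 0.002)
continuing one RK4 step at a time; state shown every 10 steps (Δt=0.2):
t=0.200: state=(0.920, 0.072, 0.007)
t=0.400: state=(0.875, 0.107, 0.018)
t=0.600: state=(0.814, 0.153, 0.034)
t=0.800: state=(0.734, 0.210, 0.056)
t=1.000: state=(0.640, 0.275, 0.085)
t=1.200: state=(0.537, 0.340, 0.122)
t=1.400: state=(0.436, 0.397, 0.167)
t=1.600: state=(0.344, 0.438, 0.218)
t=1.800: state=(0.266, 0.461, 0.273)
t=2.000: state=(0.204, 0.466, 0.330)
t=2.200: state=(0.157, 0.457, 0.386)
t=2.400: state=(0.122, 0.438, 0.440)
t=2.600: state=(0.096, 0.412, 0.492)
t=2.800: state=(0.076, 0.383, 0.541)
t=3.000: state=(0.062, 0.353, 0.585)
t=3.200: state=(0.051, 0.323, 0.626)
t=3.400: state=(0.043, 0.293, 0.664)
t=3.600: state=(0.037, 0.266, 0.698)
t=3.680: state=(0.035, 0.255, 0.710)
largest grid value and its neighbours: I(1.940)=0.46613, I(1.960)=0.46623, I(1.980)=0.46619
parabola through these three points peaks at t≈1.964 with I≈0.46623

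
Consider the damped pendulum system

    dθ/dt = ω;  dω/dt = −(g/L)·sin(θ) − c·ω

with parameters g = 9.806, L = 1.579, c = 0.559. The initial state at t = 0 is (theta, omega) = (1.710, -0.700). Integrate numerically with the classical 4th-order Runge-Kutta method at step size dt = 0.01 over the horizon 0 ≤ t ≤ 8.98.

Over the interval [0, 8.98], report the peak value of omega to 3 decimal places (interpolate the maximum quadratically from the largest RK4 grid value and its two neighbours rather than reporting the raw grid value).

max omega = 2.204

t=0.000: state=(1.710, -0.700)
step 1 (dt=0.01): k1=(-0.700, -5.759), k2=(-0.729, -5.746), k3=(-0.729, -5.746), k4=(-0.757, -5.733); state += dt/6·(k1+2k2+2k3+k4)
t=0.010: state=(1.703, -0.757)
t=0.020: state=(1.695, -0.815)
t=0.030: state=(1.686, -0.872)
continuing one RK4 step at a time; state shown every 50 steps (Δt=0.5):
t=0.500: state=(0.715, -3.019)
t=1.000: state=(-0.727, -2.074)
t=1.500: state=(-1.056, 0.724)
t=2.000: state=(-0.222, 2.203)
t=2.500: state=(0.651, 0.911)
t=3.000: state=(0.584, -1.053)
t=3.500: state=(-0.122, -1.397)
t=4.000: state=(-0.514, -0.044)
t=4.500: state=(-0.219, 1.030)
t=5.000: state=(0.259, 0.649)
t=5.500: state=(0.317, -0.397)
t=6.000: state=(-0.011, -0.727)
t=6.500: state=(-0.246, -0.119)
t=7.000: state=(-0.133, 0.481)
t=7.500: state=(0.109, 0.367)
t=8.000: state=(0.163, -0.154)
t=8.500: state=(0.011, -0.366)
t=8.980: state=(-0.115, -0.108)
largest grid value and its neighbours: omega(2.000)=2.20332, omega(2.010)=2.20398, omega(2.020)=2.20329
parabola through these three points peaks at t≈2.010 with omega≈2.20398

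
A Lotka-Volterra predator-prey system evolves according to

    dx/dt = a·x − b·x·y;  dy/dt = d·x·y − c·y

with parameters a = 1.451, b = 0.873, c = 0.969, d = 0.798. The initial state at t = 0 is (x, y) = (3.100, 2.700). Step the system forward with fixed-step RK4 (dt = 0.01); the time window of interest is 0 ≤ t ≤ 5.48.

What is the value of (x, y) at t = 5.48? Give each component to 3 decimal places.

t=0.000: state=(3.100, 2.700)
step 1 (dt=0.01): k1=(-2.809, 4.063), k2=(-2.851, 4.063), k3=(-2.851, 4.063), k4=(-2.892, 4.062); state += dt/6·(k1+2k2+2k3+k4)
t=0.010: state=(3.071, 2.741)
t=0.020: state=(3.042, 2.781)
t=0.030: state=(3.012, 2.822)
continuing one RK4 step at a time; state shown every 20 steps (Δt=0.2):
t=0.200: state=(2.414, 3.463)
t=0.400: state=(1.680, 3.951)
t=0.600: state=(1.111, 4.055)
t=0.800: state=(0.741, 3.864)
t=1.000: state=(0.520, 3.514)
t=1.200: state=(0.389, 3.110)
t=1.400: state=(0.313, 2.709)
t=1.600: state=(0.270, 2.337)
t=1.800: state=(0.247, 2.006)
t=2.000: state=(0.239, 1.717)
t=2.200: state=(0.242, 1.470)
t=2.400: state=(0.255, 1.260)
t=2.600: state=(0.278, 1.083)
t=2.800: state=(0.311, 0.935)
t=3.000: state=(0.357, 0.812)
t=3.200: state=(0.418, 0.712)
t=3.400: state=(0.497, 0.630)
t=3.600: state=(0.599, 0.567)
t=3.800: state=(0.729, 0.519)
t=4.000: state=(0.892, 0.486)
t=4.200: state=(1.097, 0.469)
t=4.400: state=(1.352, 0.470)
t=4.600: state=(1.662, 0.492)
t=4.800: state=(2.031, 0.543)
t=5.000: state=(2.450, 0.640)
t=5.200: state=(2.890, 0.807)
t=5.400: state=(3.281, 1.090)
t=5.480: state=(3.396, 1.248)

(x, y) = (3.396, 1.248)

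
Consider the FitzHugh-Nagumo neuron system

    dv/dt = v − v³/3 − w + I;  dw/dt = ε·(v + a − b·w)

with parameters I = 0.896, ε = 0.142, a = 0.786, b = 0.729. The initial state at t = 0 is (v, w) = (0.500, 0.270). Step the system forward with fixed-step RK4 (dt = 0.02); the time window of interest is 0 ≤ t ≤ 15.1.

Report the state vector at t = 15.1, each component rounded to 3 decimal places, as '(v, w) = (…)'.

(v, w) = (-1.641, 0.620)

t=0.000: state=(0.500, 0.270)
step 1 (dt=0.02): k1=(1.084, 0.155), k2=(1.091, 0.156), k3=(1.091, 0.156), k4=(1.097, 0.157); state += dt/6·(k1+2k2+2k3+k4)
t=0.020: state=(0.522, 0.273)
t=0.040: state=(0.544, 0.276)
t=0.060: state=(0.566, 0.280)
continuing one RK4 step at a time; state shown every 25 steps (Δt=0.5):
t=0.500: state=(1.092, 0.366)
t=1.000: state=(1.575, 0.496)
t=1.500: state=(1.772, 0.642)
t=2.000: state=(1.798, 0.788)
t=2.500: state=(1.763, 0.926)
t=3.000: state=(1.710, 1.054)
t=3.500: state=(1.650, 1.172)
t=4.000: state=(1.587, 1.279)
t=4.500: state=(1.522, 1.376)
t=5.000: state=(1.454, 1.464)
t=5.500: state=(1.383, 1.543)
t=6.000: state=(1.308, 1.613)
t=6.500: state=(1.228, 1.673)
t=7.000: state=(1.141, 1.725)
t=7.500: state=(1.043, 1.768)
t=8.000: state=(0.931, 1.802)
t=8.500: state=(0.796, 1.825)
t=9.000: state=(0.623, 1.837)
t=9.500: state=(0.385, 1.834)
t=10.000: state=(0.028, 1.811)
t=10.500: state=(-0.528, 1.758)
t=11.000: state=(-1.245, 1.662)
t=11.500: state=(-1.747, 1.527)
t=12.000: state=(-1.900, 1.376)
t=12.500: state=(-1.901, 1.229)
t=13.000: state=(-1.862, 1.091)
t=13.500: state=(-1.812, 0.964)
t=14.000: state=(-1.759, 0.846)
t=14.500: state=(-1.706, 0.738)
t=15.000: state=(-1.652, 0.639)
t=15.100: state=(-1.641, 0.620)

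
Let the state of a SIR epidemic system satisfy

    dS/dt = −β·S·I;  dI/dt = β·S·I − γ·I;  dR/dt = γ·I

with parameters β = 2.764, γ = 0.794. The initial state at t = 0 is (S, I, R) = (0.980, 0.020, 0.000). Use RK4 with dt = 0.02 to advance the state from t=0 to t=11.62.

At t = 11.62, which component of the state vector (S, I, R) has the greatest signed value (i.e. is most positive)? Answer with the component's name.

t=0.000: state=(0.980, 0.020, 0.000)
step 1 (dt=0.02): k1=(-0.054, 0.038, 0.016), k2=(-0.055, 0.039, 0.016), k3=(-0.055, 0.039, 0.016), k4=(-0.056, 0.040, 0.016); state += dt/6·(k1+2k2+2k3+k4)
t=0.020: state=(0.979, 0.021, 0.000)
t=0.040: state=(0.978, 0.022, 0.001)
t=0.060: state=(0.977, 0.022, 0.001)
continuing one RK4 step at a time; state shown every 25 steps (Δt=0.5):
t=0.500: state=(0.936, 0.051, 0.013)
t=1.000: state=(0.838, 0.117, 0.045)
t=1.500: state=(0.664, 0.224, 0.112)
t=2.000: state=(0.452, 0.326, 0.223)
t=2.500: state=(0.279, 0.360, 0.361)
t=3.000: state=(0.172, 0.328, 0.500)
t=3.500: state=(0.114, 0.268, 0.618)
t=4.000: state=(0.082, 0.206, 0.712)
t=4.500: state=(0.064, 0.153, 0.783)
t=5.000: state=(0.054, 0.111, 0.835)
t=5.500: state=(0.047, 0.080, 0.873)
t=6.000: state=(0.043, 0.057, 0.900)
t=6.500: state=(0.040, 0.041, 0.919)
t=7.000: state=(0.038, 0.029, 0.933)
t=7.500: state=(0.037, 0.021, 0.943)
t=8.000: state=(0.036, 0.015, 0.950)
t=8.500: state=(0.035, 0.010, 0.954)
t=9.000: state=(0.035, 0.007, 0.958)
t=9.500: state=(0.035, 0.005, 0.960)
t=10.000: state=(0.034, 0.004, 0.962)
t=10.500: state=(0.034, 0.003, 0.963)
t=11.000: state=(0.034, 0.002, 0.964)
t=11.500: state=(0.034, 0.001, 0.965)
t=11.620: state=(0.034, 0.001, 0.965)
compare at T: S=0.034, I=0.001, R=0.965

largest component: R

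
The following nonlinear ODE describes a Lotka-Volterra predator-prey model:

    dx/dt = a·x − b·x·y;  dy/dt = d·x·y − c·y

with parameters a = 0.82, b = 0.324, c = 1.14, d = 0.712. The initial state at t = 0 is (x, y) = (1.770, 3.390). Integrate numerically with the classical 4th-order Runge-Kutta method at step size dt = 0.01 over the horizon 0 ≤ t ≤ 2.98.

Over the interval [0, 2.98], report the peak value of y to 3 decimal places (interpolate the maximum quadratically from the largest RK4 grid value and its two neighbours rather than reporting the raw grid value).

t=0.000: state=(1.770, 3.390)
step 1 (dt=0.01): k1=(-0.493, 0.408), k2=(-0.493, 0.402), k3=(-0.493, 0.402), k4=(-0.494, 0.396); state += dt/6·(k1+2k2+2k3+k4)
t=0.010: state=(1.765, 3.394)
t=0.020: state=(1.760, 3.398)
t=0.030: state=(1.755, 3.402)
continuing one RK4 step at a time; state shown every 10 steps (Δt=0.1):
t=0.100: state=(1.720, 3.425)
t=0.200: state=(1.671, 3.448)
t=0.300: state=(1.621, 3.459)
t=0.400: state=(1.573, 3.458)
t=0.500: state=(1.527, 3.446)
t=0.600: state=(1.483, 3.422)
t=0.700: state=(1.441, 3.388)
t=0.800: state=(1.403, 3.345)
t=0.900: state=(1.367, 3.294)
t=1.000: state=(1.335, 3.236)
t=1.100: state=(1.306, 3.172)
t=1.200: state=(1.281, 3.103)
t=1.300: state=(1.259, 3.031)
t=1.400: state=(1.240, 2.956)
t=1.500: state=(1.225, 2.879)
t=1.600: state=(1.213, 2.802)
t=1.700: state=(1.203, 2.725)
t=1.800: state=(1.197, 2.648)
t=1.900: state=(1.194, 2.573)
t=2.000: state=(1.194, 2.499)
t=2.100: state=(1.197, 2.428)
t=2.200: state=(1.202, 2.359)
t=2.300: state=(1.210, 2.294)
t=2.400: state=(1.221, 2.232)
t=2.500: state=(1.234, 2.173)
t=2.600: state=(1.249, 2.118)
t=2.700: state=(1.267, 2.067)
t=2.800: state=(1.287, 2.020)
t=2.900: state=(1.310, 1.977)
t=2.980: state=(1.329, 1.945)
largest grid value and its neighbours: y(0.330)=3.46000, y(0.340)=3.46008, y(0.350)=3.46004
parabola through these three points peaks at t≈0.342 with y≈3.46009

max y = 3.460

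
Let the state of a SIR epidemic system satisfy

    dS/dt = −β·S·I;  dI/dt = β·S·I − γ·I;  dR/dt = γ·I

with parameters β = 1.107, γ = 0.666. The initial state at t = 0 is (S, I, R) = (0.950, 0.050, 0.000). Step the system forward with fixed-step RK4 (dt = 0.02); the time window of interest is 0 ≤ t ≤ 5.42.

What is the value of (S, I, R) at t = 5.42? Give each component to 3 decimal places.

(S, I, R) = (0.523, 0.118, 0.359)

t=0.000: state=(0.950, 0.050, 0.000)
step 1 (dt=0.02): k1=(-0.053, 0.019, 0.033), k2=(-0.053, 0.019, 0.033), k3=(-0.053, 0.019, 0.033), k4=(-0.053, 0.019, 0.034); state += dt/6·(k1+2k2+2k3+k4)
t=0.020: state=(0.949, 0.050, 0.001)
t=0.040: state=(0.948, 0.051, 0.001)
t=0.060: state=(0.947, 0.051, 0.002)
continuing one RK4 step at a time; state shown every 10 steps (Δt=0.2):
t=0.200: state=(0.939, 0.054, 0.007)
t=0.400: state=(0.928, 0.058, 0.014)
t=0.600: state=(0.915, 0.062, 0.022)
t=0.800: state=(0.902, 0.067, 0.031)
t=1.000: state=(0.889, 0.071, 0.040)
t=1.200: state=(0.874, 0.076, 0.050)
t=1.400: state=(0.859, 0.080, 0.060)
t=1.600: state=(0.844, 0.085, 0.071)
t=1.800: state=(0.828, 0.089, 0.083)
t=2.000: state=(0.811, 0.094, 0.095)
t=2.200: state=(0.794, 0.098, 0.108)
t=2.400: state=(0.777, 0.102, 0.121)
t=2.600: state=(0.759, 0.106, 0.135)
t=2.800: state=(0.741, 0.110, 0.150)
t=3.000: state=(0.723, 0.113, 0.164)
t=3.200: state=(0.705, 0.116, 0.180)
t=3.400: state=(0.687, 0.118, 0.195)
t=3.600: state=(0.669, 0.120, 0.211)
t=3.800: state=(0.651, 0.122, 0.227)
t=4.000: state=(0.634, 0.123, 0.243)
t=4.200: state=(0.617, 0.123, 0.260)
t=4.400: state=(0.600, 0.124, 0.276)
t=4.600: state=(0.584, 0.123, 0.293)
t=4.800: state=(0.568, 0.123, 0.309)
t=5.000: state=(0.553, 0.121, 0.325)
t=5.200: state=(0.539, 0.120, 0.341)
t=5.400: state=(0.525, 0.118, 0.357)
t=5.420: state=(0.523, 0.118, 0.359)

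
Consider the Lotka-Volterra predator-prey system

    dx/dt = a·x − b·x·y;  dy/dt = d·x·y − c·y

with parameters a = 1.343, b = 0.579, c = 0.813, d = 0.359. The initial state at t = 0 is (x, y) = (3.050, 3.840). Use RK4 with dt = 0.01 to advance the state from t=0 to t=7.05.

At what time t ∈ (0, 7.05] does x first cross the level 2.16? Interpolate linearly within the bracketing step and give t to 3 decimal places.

t = 0.363

t=0.000: state=(3.050, 3.840)
step 1 (dt=0.01): k1=(-2.685, 1.083), k2=(-2.683, 1.066), k3=(-2.683, 1.066), k4=(-2.680, 1.049); state += dt/6·(k1+2k2+2k3+k4)
t=0.010: state=(3.023, 3.851)
t=0.020: state=(2.996, 3.861)
t=0.030: state=(2.970, 3.871)
continuing one RK4 step at a time; state shown every 25 steps (Δt=0.25):
t=0.250: state=(2.413, 4.002)
t=0.360: state=(2.167, 4.005)
next step: t=0.370: state=(2.146, 4.004) — x has crossed 2.16
linear interpolation between t=0.360 (2.16680) and t=0.370 (2.14576) → t≈0.363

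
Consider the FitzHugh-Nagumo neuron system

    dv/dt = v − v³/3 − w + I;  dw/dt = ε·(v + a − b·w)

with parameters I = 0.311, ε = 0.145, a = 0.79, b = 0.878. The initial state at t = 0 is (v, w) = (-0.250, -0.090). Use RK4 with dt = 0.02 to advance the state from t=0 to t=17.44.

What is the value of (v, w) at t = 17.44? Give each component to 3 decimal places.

(v, w) = (-1.523, -0.108)

t=0.000: state=(-0.250, -0.090)
step 1 (dt=0.02): k1=(0.156, 0.090), k2=(0.157, 0.090), k3=(0.157, 0.090), k4=(0.157, 0.090); state += dt/6·(k1+2k2+2k3+k4)
t=0.020: state=(-0.247, -0.088)
t=0.040: state=(-0.244, -0.086)
t=0.060: state=(-0.241, -0.085)
continuing one RK4 step at a time; state shown every 50 steps (Δt=1):
t=1.000: state=(-0.054, 0.007)
t=2.000: state=(0.292, 0.128)
t=3.000: state=(0.887, 0.299)
t=4.000: state=(1.395, 0.531)
t=5.000: state=(1.472, 0.774)
t=6.000: state=(1.361, 0.983)
t=7.000: state=(1.183, 1.147)
t=8.000: state=(0.942, 1.262)
t=9.000: state=(0.564, 1.323)
t=10.000: state=(-0.239, 1.302)
t=11.000: state=(-1.647, 1.121)
t=12.000: state=(-1.959, 0.838)
t=13.000: state=(-1.890, 0.583)
t=14.000: state=(-1.801, 0.369)
t=15.000: state=(-1.715, 0.194)
t=16.000: state=(-1.633, 0.050)
t=17.000: state=(-1.556, -0.065)
t=17.440: state=(-1.523, -0.108)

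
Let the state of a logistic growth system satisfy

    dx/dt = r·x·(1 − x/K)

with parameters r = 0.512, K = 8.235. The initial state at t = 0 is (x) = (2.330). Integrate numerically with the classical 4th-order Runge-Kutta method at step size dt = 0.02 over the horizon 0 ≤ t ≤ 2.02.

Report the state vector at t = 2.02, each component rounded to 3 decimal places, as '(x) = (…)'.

(x) = (4.332)

t=0.000: state=(2.330)
step 1 (dt=0.02): k1=(0.855), k2=(0.857), k3=(0.857), k4=(0.859); state += dt/6·(k1+2k2+2k3+k4)
t=0.020: state=(2.347)
t=0.040: state=(2.364)
t=0.060: state=(2.382)
continuing one RK4 step at a time; state shown every 5 steps (Δt=0.1):
t=0.100: state=(2.416)
t=0.200: state=(2.505)
t=0.300: state=(2.595)
t=0.400: state=(2.687)
t=0.500: state=(2.780)
t=0.600: state=(2.875)
t=0.700: state=(2.972)
t=0.800: state=(3.070)
t=0.900: state=(3.169)
t=1.000: state=(3.269)
t=1.100: state=(3.371)
t=1.200: state=(3.473)
t=1.300: state=(3.576)
t=1.400: state=(3.680)
t=1.500: state=(3.785)
t=1.600: state=(3.890)
t=1.700: state=(3.995)
t=1.800: state=(4.100)
t=1.900: state=(4.206)
t=2.000: state=(4.311)
t=2.020: state=(4.332)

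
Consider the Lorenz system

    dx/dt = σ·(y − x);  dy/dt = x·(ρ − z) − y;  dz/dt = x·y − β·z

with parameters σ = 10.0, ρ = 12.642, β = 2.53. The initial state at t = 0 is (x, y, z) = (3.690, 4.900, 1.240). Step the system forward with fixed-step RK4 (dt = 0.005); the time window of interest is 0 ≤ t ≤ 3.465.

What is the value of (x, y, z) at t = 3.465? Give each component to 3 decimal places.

t=0.000: state=(3.690, 4.900, 1.240)
step 1 (dt=0.005): k1=(12.100, 37.173, 14.944), k2=(12.727, 37.286, 15.343), k3=(12.714, 37.300, 15.350), k4=(13.329, 37.424, 15.761); state += dt/6·(k1+2k2+2k3+k4)
t=0.005: state=(3.754, 5.086, 1.317)
t=0.010: state=(3.823, 5.274, 1.398)
t=0.015: state=(3.899, 5.464, 1.483)
continuing one RK4 step at a time; state shown every 40 steps (Δt=0.2):
t=0.200: state=(9.168, 12.087, 10.432)
t=0.400: state=(7.083, 2.863, 18.506)
t=0.600: state=(1.404, 0.247, 11.719)
t=0.800: state=(0.625, 0.668, 7.118)
t=1.000: state=(1.128, 1.607, 4.440)
t=1.200: state=(2.905, 4.358, 3.608)
t=1.400: state=(7.294, 9.902, 8.329)
t=1.600: state=(8.313, 5.917, 17.453)
t=1.800: state=(3.090, 1.462, 13.080)
t=2.000: state=(1.865, 1.965, 8.420)
t=2.200: state=(2.960, 3.969, 6.156)
t=2.400: state=(6.013, 7.927, 8.085)
t=2.600: state=(8.115, 7.472, 15.057)
t=2.800: state=(4.677, 2.956, 13.980)
t=3.000: state=(2.960, 2.869, 9.891)
t=3.200: state=(3.832, 4.739, 7.909)
t=3.400: state=(6.266, 7.551, 9.899)
t=3.465: state=(6.994, 7.888, 11.504)

(x, y, z) = (6.994, 7.888, 11.504)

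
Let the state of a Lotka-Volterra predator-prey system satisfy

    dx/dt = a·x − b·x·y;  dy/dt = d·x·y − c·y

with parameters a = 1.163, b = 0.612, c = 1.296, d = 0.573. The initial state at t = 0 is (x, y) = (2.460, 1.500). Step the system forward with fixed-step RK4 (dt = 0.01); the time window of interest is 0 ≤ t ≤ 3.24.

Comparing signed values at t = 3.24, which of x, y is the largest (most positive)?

t=0.000: state=(2.460, 1.500)
step 1 (dt=0.01): k1=(0.603, 0.170), k2=(0.602, 0.173), k3=(0.602, 0.173), k4=(0.602, 0.176); state += dt/6·(k1+2k2+2k3+k4)
t=0.010: state=(2.466, 1.502)
t=0.020: state=(2.472, 1.504)
t=0.030: state=(2.478, 1.505)
continuing one RK4 step at a time; state shown every 20 steps (Δt=0.2):
t=0.200: state=(2.577, 1.545)
t=0.400: state=(2.681, 1.612)
t=0.600: state=(2.763, 1.699)
t=0.800: state=(2.814, 1.806)
t=1.000: state=(2.826, 1.926)
t=1.200: state=(2.796, 2.052)
t=1.400: state=(2.724, 2.173)
t=1.600: state=(2.617, 2.278)
t=1.800: state=(2.486, 2.356)
t=2.000: state=(2.344, 2.397)
t=2.200: state=(2.205, 2.401)
t=2.400: state=(2.077, 2.367)
t=2.600: state=(1.969, 2.303)
t=2.800: state=(1.884, 2.216)
t=3.000: state=(1.824, 2.114)
t=3.200: state=(1.788, 2.006)
t=3.240: state=(1.784, 1.984)
compare at T: x=1.784, y=1.984

largest component: y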